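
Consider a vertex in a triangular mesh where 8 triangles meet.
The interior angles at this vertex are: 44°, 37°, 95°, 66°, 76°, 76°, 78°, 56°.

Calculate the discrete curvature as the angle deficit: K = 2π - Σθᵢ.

Sum of angles = 528°. K = 360° - 528° = -168° = -14π/15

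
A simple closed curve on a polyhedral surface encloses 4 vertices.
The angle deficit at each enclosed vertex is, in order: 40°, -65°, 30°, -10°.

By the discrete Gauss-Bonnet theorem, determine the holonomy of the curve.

Holonomy = total enclosed curvature = 40° + (-65°) + 30° + (-10°) = -5°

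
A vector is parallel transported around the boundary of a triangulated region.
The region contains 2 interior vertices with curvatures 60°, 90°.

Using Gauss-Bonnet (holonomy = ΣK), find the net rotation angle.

Holonomy = total enclosed curvature = 60° + 90° = 150°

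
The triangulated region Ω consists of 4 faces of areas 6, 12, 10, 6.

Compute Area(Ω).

6 + 12 + 10 + 6 = 34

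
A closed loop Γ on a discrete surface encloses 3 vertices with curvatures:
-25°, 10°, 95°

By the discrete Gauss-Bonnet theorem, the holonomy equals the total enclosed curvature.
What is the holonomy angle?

Holonomy = total enclosed curvature = (-25°) + 10° + 95° = 80°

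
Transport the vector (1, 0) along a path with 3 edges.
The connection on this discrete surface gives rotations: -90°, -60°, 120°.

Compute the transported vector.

Total rotation: (-90°) + (-60°) + 120° = -30°. Final vector: (0.8660, -0.5000)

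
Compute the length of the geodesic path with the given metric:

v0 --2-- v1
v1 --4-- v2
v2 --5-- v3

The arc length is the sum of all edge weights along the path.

Arc length = 2 + 4 + 5 = 11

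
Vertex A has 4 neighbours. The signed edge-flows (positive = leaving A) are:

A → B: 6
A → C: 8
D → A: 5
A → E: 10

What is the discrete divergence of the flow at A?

Divergence = sum of outgoing flows = 6 + 8 + (-5) + 10 = 19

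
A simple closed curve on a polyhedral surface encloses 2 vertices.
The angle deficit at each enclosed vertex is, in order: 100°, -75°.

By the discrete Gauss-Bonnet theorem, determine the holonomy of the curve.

Holonomy = total enclosed curvature = 100° + (-75°) = 25°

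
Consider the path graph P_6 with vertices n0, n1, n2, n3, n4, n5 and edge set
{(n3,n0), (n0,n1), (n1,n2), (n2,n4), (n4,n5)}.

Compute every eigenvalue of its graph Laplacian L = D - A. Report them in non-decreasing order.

The path graph P_n has Laplacian eigenvalues λ_k = 2 − 2cos(kπ/n), k = 0, 1, …, n−1. Here n = 6:
k=0: 2 − 2cos(0) = 0.0; k=1: 2 − 2cos(π/6) = 0.2679; k=2: 2 − 2cos(π/3) = 1.0; k=3: 2 − 2cos(π/2) = 2.0; k=4: 2 − 2cos(2π/3) = 3.0; k=5: 2 − 2cos(5π/6) = 3.7321.
Laplacian eigenvalues (increasing order): [0.0, 0.2679, 1.0, 2.0, 3.0, 3.7321]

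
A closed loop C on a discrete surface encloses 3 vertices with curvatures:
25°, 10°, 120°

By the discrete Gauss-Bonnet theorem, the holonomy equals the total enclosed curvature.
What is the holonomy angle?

Holonomy = total enclosed curvature = 25° + 10° + 120° = 155°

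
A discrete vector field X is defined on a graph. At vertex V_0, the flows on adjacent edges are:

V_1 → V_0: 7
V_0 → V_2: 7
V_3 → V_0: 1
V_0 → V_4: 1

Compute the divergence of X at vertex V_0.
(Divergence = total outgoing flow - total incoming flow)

Divergence = sum of outgoing flows = (-7) + 7 + (-1) + 1 = 0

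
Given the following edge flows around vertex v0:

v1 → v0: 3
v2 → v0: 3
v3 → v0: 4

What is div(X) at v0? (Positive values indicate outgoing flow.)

Divergence = sum of outgoing flows = (-3) + (-3) + (-4) = -10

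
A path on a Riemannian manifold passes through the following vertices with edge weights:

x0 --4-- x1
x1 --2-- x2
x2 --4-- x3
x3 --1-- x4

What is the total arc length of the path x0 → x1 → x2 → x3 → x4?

Arc length = 4 + 2 + 4 + 1 = 11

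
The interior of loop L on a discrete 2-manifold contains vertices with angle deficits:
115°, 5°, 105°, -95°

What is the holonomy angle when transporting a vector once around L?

Holonomy = total enclosed curvature = 115° + 5° + 105° + (-95°) = 130°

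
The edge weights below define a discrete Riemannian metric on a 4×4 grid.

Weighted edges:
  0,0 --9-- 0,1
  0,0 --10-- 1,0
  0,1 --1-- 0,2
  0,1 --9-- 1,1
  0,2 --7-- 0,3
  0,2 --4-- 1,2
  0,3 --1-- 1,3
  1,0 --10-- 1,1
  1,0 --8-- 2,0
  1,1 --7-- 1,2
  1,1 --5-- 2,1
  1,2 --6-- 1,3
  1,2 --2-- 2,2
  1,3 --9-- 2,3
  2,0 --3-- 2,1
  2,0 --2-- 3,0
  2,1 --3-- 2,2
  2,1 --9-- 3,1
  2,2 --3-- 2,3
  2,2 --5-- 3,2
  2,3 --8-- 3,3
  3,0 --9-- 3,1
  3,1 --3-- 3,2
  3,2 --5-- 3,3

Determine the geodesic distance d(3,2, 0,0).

Shortest path: 3,2 → 2,2 → 1,2 → 0,2 → 0,1 → 0,0, total weight = 21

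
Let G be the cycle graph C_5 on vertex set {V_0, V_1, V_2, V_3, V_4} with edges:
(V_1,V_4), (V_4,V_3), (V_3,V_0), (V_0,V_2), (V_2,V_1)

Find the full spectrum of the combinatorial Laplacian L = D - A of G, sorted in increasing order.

The cycle graph C_n has Laplacian eigenvalues λ_k = 2 − 2cos(2πk/n), k = 0, 1, …, n−1. Here n = 5:
k=0: 2 − 2cos(0) = 0.0; k=1: 2 − 2cos(2π/5) = 1.382; k=2: 2 − 2cos(4π/5) = 3.618; k=3: 2 − 2cos(6π/5) = 3.618; k=4: 2 − 2cos(8π/5) = 1.382.
Laplacian eigenvalues (increasing order): [0.0, 1.382, 1.382, 3.618, 3.618]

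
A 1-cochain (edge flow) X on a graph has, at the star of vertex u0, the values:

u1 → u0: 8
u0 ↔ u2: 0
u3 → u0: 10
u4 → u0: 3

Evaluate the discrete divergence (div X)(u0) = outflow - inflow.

Divergence = sum of outgoing flows = (-8) + 0 + (-10) + (-3) = -21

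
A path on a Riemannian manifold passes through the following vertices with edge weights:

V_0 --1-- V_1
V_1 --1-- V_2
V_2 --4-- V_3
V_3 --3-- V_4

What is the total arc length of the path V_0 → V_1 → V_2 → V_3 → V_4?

Arc length = 1 + 1 + 4 + 3 = 9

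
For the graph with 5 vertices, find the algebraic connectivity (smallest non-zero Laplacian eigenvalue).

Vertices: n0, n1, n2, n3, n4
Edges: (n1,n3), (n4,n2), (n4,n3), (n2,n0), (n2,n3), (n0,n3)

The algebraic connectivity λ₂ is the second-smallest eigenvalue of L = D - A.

Degrees: deg(n0) = 2, deg(n1) = 1, deg(n2) = 3, deg(n3) = 4, deg(n4) = 2.
L = D − A with rows/columns ordered (n0, n1, n2, n3, n4):
  [ 2,  0, -1, -1,  0]
  [ 0,  1,  0, -1,  0]
  [-1,  0,  3, -1, -1]
  [-1, -1, -1,  4, -1]
  [ 0,  0, -1, -1,  2]
Characteristic polynomial: det(λI − L) = λ(λ − 1)(λ − 2)(λ − 4)(λ − 5).
Roots: λ = 0; (λ − 1) = 0 ⇒ λ = 1; (λ − 2) = 0 ⇒ λ = 2; (λ − 4) = 0 ⇒ λ = 4; (λ − 5) = 0 ⇒ λ = 5.
(Check: the roots sum (with multiplicity) to 12, matching trace L = Σdeg = 2·6 = 12.)
Laplacian eigenvalues: [0.0, 1.0, 2.0, 4.0, 5.0]. Algebraic connectivity (smallest non-zero eigenvalue) = 1.0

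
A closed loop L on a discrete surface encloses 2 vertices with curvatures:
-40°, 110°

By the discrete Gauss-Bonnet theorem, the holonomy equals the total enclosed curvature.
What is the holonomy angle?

Holonomy = total enclosed curvature = (-40°) + 110° = 70°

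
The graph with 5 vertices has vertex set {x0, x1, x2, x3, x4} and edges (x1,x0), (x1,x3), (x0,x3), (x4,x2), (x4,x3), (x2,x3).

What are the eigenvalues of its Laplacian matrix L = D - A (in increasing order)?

Degrees: deg(x0) = 2, deg(x1) = 2, deg(x2) = 2, deg(x3) = 4, deg(x4) = 2.
L = D − A with rows/columns ordered (x0, x1, x2, x3, x4):
  [ 2, -1,  0, -1,  0]
  [-1,  2,  0, -1,  0]
  [ 0,  0,  2, -1, -1]
  [-1, -1, -1,  4, -1]
  [ 0,  0, -1, -1,  2]
Characteristic polynomial: det(λI − L) = λ(λ − 1)(λ − 3)²(λ − 5).
Roots: λ = 0; (λ − 1) = 0 ⇒ λ = 1; (λ − 3) = 0 ⇒ λ = 3 (multiplicity 2); (λ − 5) = 0 ⇒ λ = 5.
(Check: the roots sum (with multiplicity) to 12, matching trace L = Σdeg = 2·6 = 12.)
Laplacian eigenvalues (increasing order): [0.0, 1.0, 3.0, 3.0, 5.0]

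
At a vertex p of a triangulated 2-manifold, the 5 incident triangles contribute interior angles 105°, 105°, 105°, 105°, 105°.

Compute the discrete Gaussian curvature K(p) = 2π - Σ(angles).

Sum of angles = 525°. K = 360° - 525° = -165° = -11π/12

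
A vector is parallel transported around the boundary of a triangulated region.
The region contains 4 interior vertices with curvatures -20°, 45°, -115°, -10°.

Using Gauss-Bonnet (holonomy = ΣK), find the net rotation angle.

Holonomy = total enclosed curvature = (-20°) + 45° + (-115°) + (-10°) = -100°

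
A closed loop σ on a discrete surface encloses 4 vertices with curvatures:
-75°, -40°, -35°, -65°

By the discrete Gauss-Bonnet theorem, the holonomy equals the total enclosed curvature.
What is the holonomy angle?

Holonomy = total enclosed curvature = (-75°) + (-40°) + (-35°) + (-65°) = -215°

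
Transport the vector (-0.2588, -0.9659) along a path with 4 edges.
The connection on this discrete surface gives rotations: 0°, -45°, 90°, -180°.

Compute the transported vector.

Total rotation: 0° + (-45°) + 90° + (-180°) = -135°. Final vector: (-0.5000, 0.8660)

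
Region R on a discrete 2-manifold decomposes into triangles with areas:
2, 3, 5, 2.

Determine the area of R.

2 + 3 + 5 + 2 = 12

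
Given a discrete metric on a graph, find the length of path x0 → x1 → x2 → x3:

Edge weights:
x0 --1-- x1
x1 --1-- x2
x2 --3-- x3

Arc length = 1 + 1 + 3 = 5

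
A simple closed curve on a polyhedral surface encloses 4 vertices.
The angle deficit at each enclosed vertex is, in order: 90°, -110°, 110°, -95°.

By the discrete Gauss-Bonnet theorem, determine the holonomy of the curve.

Holonomy = total enclosed curvature = 90° + (-110°) + 110° + (-95°) = -5°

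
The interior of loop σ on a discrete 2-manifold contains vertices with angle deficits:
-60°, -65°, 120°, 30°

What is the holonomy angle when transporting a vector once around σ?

Holonomy = total enclosed curvature = (-60°) + (-65°) + 120° + 30° = 25°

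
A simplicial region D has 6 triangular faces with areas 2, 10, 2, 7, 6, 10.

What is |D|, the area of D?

2 + 10 + 2 + 7 + 6 + 10 = 37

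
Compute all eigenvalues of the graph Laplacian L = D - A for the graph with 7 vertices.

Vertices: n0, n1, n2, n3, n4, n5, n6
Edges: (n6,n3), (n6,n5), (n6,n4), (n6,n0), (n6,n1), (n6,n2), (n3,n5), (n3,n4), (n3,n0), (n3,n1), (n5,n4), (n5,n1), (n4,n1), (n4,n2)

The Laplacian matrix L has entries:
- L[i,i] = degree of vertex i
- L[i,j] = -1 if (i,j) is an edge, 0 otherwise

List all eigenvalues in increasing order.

Degrees: deg(n0) = 2, deg(n1) = 4, deg(n2) = 2, deg(n3) = 5, deg(n4) = 5, deg(n5) = 4, deg(n6) = 6.
L = D − A with rows/columns ordered (n0, n1, n2, n3, n4, n5, n6):
  [ 2,  0,  0, -1,  0,  0, -1]
  [ 0,  4,  0, -1, -1, -1, -1]
  [ 0,  0,  2,  0, -1,  0, -1]
  [-1, -1,  0,  5, -1, -1, -1]
  [ 0, -1, -1, -1,  5, -1, -1]
  [ 0, -1,  0, -1, -1,  4, -1]
  [-1, -1, -1, -1, -1, -1,  6]
Characteristic polynomial: det(λI − L) = λ(λ² − 8λ + 11)(λ² − 8λ + 13)(λ − 5)(λ − 7).
Roots: λ = 0; (λ² − 8λ + 11) = 0 ⇒ λ = 4 ± √5 ≈ 1.7639, 6.2361; (λ² − 8λ + 13) = 0 ⇒ λ = 4 ± √3 ≈ 2.2679, 5.7321; (λ − 5) = 0 ⇒ λ = 5; (λ − 7) = 0 ⇒ λ = 7.
(Check: the roots sum (with multiplicity) to 28, matching trace L = Σdeg = 2·14 = 28.)
Laplacian eigenvalues (increasing order): [0.0, 1.7639, 2.2679, 5.0, 5.7321, 6.2361, 7.0]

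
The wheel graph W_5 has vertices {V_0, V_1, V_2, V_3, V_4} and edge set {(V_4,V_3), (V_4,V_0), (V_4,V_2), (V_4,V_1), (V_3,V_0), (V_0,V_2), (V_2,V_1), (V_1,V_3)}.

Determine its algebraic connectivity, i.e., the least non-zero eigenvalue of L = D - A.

The wheel W_5 is the join K_1 ∨ C_4 (a hub joined to every vertex of a cycle of length 4). For a join G ∨ H (G on p vertices, H on q vertices) the Laplacian spectrum is 0, p+q, the eigenvalues of L(G) other than one 0 each shifted by +q, and the eigenvalues of L(H) other than one 0 each shifted by +p. With G = K_1 (p = 1, nothing left after dropping its 0) and H = C_4 (q = 4, eigenvalues 2 − 2cos(2πk/4), k = 0, …, 3; drop k = 0), the spectrum of W_5 is 0, 5, and 1 + (2 − 2cos(2πk/4)) = 3 − 2cos(2πk/4) for k = 1, …, 3:
k=1: 3 − 2cos(π/2) = 3.0; k=2: 3 − 2cos(π) = 5.0; k=3: 3 − 2cos(3π/2) = 3.0.
Laplacian eigenvalues: [0.0, 3.0, 3.0, 5.0, 5.0]. Algebraic connectivity (smallest non-zero eigenvalue) = 3.0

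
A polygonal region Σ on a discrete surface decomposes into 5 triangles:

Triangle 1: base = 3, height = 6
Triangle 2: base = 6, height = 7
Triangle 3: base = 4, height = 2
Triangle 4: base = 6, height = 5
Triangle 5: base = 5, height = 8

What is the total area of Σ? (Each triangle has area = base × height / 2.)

(1/2)×3×6 + (1/2)×6×7 + (1/2)×4×2 + (1/2)×6×5 + (1/2)×5×8 = 69.0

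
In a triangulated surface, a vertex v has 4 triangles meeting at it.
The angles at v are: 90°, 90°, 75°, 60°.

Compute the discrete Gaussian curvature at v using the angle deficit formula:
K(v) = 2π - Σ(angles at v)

Sum of angles = 315°. K = 360° - 315° = 45° = π/4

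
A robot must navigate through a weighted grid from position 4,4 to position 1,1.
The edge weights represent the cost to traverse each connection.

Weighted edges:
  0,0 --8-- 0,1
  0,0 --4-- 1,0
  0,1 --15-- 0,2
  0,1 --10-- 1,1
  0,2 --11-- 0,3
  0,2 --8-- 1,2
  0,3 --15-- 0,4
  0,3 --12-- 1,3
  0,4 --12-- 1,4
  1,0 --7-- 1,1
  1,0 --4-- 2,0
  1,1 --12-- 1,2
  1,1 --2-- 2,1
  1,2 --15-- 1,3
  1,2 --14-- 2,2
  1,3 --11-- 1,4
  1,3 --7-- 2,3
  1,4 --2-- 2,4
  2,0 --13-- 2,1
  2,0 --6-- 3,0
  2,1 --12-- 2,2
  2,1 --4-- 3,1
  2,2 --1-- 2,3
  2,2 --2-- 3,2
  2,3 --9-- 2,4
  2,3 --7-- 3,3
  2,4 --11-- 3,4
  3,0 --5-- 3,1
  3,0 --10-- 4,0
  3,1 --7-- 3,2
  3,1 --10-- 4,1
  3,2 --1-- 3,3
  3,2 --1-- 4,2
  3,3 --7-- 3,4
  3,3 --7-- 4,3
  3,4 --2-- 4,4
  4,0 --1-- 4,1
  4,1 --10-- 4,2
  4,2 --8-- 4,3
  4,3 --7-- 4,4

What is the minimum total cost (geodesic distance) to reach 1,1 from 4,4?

Shortest path: 4,4 → 3,4 → 3,3 → 3,2 → 3,1 → 2,1 → 1,1, total weight = 23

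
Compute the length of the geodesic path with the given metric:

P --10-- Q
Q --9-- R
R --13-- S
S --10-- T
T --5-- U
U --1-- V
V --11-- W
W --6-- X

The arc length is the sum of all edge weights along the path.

Arc length = 10 + 9 + 13 + 10 + 5 + 1 + 11 + 6 = 65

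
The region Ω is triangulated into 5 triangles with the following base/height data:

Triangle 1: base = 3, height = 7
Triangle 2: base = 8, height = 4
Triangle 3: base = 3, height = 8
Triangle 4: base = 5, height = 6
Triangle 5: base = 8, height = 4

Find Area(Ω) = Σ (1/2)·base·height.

(1/2)×3×7 + (1/2)×8×4 + (1/2)×3×8 + (1/2)×5×6 + (1/2)×8×4 = 69.5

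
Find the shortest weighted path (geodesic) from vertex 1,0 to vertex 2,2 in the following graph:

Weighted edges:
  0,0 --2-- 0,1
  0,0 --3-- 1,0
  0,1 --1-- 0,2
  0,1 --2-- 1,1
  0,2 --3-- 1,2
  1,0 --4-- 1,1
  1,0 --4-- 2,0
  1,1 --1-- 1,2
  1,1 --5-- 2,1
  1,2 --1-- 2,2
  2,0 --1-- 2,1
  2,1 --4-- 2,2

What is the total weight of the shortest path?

Shortest path: 1,0 → 1,1 → 1,2 → 2,2, total weight = 6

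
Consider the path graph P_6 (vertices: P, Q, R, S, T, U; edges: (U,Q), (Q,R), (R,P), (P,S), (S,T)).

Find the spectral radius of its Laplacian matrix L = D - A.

The path graph P_n has Laplacian eigenvalues λ_k = 2 − 2cos(kπ/n), k = 0, 1, …, n−1. Here n = 6:
k=0: 2 − 2cos(0) = 0.0; k=1: 2 − 2cos(π/6) = 0.2679; k=2: 2 − 2cos(π/3) = 1.0; k=3: 2 − 2cos(π/2) = 2.0; k=4: 2 − 2cos(2π/3) = 3.0; k=5: 2 − 2cos(5π/6) = 3.7321.
Laplacian eigenvalues: [0.0, 0.2679, 1.0, 2.0, 3.0, 3.7321]. Largest eigenvalue (spectral radius) = 3.7321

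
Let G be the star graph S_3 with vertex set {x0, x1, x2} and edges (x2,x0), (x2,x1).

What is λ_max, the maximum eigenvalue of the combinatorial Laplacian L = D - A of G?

The star S_3 is the complete bipartite graph K_{1,2} (one hub of degree 2, 2 leaves of degree 1). The Laplacian spectrum of K_{p,q} is 0, p (multiplicity q−1), q (multiplicity p−1), p+q. With p = 1, q = 2: 0 once, 1 with multiplicity 1, and 3 once. (Check: trace L = sum of degrees = 4 = 1·1 + 3.)
Laplacian eigenvalues: [0.0, 1.0, 3.0]. Largest eigenvalue (spectral radius) = 3.0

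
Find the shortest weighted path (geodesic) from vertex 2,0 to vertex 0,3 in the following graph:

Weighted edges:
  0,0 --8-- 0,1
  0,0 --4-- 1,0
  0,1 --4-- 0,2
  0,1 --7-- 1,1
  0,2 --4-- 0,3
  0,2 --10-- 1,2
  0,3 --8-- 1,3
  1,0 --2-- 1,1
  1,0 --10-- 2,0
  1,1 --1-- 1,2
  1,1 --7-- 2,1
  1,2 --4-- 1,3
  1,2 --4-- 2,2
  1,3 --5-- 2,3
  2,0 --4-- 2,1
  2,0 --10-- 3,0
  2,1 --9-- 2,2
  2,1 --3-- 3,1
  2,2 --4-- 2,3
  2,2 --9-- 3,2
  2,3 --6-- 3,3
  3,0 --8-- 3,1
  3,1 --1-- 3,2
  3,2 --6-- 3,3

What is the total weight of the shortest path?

Shortest path: 2,0 → 2,1 → 1,1 → 1,2 → 1,3 → 0,3, total weight = 24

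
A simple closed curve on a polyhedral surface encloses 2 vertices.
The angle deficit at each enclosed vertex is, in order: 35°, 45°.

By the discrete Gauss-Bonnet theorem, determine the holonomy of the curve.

Holonomy = total enclosed curvature = 35° + 45° = 80°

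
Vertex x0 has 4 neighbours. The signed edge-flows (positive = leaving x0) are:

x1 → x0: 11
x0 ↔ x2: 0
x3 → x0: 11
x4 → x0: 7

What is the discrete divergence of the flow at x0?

Divergence = sum of outgoing flows = (-11) + 0 + (-11) + (-7) = -29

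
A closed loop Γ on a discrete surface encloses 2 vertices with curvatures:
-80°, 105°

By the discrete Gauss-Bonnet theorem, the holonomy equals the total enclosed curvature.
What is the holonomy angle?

Holonomy = total enclosed curvature = (-80°) + 105° = 25°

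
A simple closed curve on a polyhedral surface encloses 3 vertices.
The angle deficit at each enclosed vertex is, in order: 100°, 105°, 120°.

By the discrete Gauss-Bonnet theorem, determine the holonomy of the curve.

Holonomy = total enclosed curvature = 100° + 105° + 120° = 325°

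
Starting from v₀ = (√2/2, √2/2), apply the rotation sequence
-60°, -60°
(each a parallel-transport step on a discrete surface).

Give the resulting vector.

Total rotation: (-60°) + (-60°) = -120°. Final vector: (0.2588, -0.9659)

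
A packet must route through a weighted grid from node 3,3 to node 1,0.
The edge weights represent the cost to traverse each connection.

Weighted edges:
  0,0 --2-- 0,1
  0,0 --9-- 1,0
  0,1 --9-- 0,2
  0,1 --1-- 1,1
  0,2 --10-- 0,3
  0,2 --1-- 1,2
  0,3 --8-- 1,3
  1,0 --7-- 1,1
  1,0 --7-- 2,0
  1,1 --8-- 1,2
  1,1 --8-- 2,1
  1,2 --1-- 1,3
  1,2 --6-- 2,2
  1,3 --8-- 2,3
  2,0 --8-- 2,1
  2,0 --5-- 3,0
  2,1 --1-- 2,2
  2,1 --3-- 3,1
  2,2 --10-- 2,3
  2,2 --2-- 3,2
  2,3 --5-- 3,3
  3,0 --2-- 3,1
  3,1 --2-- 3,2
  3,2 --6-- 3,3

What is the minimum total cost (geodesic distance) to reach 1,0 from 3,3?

Shortest path: 3,3 → 3,2 → 3,1 → 3,0 → 2,0 → 1,0, total weight = 22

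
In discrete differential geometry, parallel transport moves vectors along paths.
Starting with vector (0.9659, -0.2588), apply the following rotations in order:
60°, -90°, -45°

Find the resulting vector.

Total rotation: 60° + (-90°) + (-45°) = -75°. Final vector: (0, -1)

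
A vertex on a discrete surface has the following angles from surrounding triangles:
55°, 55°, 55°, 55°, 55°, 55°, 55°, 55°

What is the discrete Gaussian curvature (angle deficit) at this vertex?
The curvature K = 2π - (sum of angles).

Sum of angles = 440°. K = 360° - 440° = -80° = -4π/9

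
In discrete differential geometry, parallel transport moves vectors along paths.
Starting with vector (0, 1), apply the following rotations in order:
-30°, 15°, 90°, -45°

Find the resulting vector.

Total rotation: (-30°) + 15° + 90° + (-45°) = 30°. Final vector: (-0.5000, 0.8660)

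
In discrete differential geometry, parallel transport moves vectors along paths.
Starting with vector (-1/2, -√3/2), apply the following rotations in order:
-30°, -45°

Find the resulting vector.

Total rotation: (-30°) + (-45°) = -75°. Final vector: (-0.9659, 0.2588)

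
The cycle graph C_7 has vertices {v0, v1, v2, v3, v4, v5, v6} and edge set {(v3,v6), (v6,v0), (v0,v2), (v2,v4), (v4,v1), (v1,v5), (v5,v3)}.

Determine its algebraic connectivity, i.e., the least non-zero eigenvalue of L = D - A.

The cycle graph C_n has Laplacian eigenvalues λ_k = 2 − 2cos(2πk/n), k = 0, 1, …, n−1. Here n = 7:
k=0: 2 − 2cos(0) = 0.0; k=1: 2 − 2cos(2π/7) = 0.753; k=2: 2 − 2cos(4π/7) = 2.445; k=3: 2 − 2cos(6π/7) = 3.8019; k=4: 2 − 2cos(8π/7) = 3.8019; k=5: 2 − 2cos(10π/7) = 2.445; k=6: 2 − 2cos(12π/7) = 0.753.
Laplacian eigenvalues: [0.0, 0.753, 0.753, 2.445, 2.445, 3.8019, 3.8019]. Algebraic connectivity (smallest non-zero eigenvalue) = 0.753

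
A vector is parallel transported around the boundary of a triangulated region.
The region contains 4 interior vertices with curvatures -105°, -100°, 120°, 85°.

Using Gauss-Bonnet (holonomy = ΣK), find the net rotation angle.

Holonomy = total enclosed curvature = (-105°) + (-100°) + 120° + 85° = 0°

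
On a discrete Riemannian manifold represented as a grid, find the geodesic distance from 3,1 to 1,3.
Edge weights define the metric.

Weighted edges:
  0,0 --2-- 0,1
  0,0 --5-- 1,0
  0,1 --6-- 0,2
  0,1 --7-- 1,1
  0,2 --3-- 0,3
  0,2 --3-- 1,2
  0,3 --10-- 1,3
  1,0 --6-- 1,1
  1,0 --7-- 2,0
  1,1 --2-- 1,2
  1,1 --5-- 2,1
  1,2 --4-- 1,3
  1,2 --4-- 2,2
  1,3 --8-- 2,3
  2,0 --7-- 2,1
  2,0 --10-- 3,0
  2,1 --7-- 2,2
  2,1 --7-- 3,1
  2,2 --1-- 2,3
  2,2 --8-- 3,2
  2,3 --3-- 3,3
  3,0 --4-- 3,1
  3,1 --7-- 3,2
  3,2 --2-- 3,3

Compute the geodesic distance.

Shortest path: 3,1 → 2,1 → 1,1 → 1,2 → 1,3, total weight = 18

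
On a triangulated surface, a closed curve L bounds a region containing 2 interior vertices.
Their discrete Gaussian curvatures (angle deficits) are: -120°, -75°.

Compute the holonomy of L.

Holonomy = total enclosed curvature = (-120°) + (-75°) = -195°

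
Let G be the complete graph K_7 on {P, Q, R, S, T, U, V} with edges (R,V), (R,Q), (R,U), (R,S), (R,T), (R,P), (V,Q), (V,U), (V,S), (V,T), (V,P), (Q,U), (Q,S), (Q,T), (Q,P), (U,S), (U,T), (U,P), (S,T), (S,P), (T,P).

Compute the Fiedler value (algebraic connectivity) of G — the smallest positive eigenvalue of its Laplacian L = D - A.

For the complete graph K_n, L = nI − J (J = all-ones matrix). J has eigenvalues n (once, eigenvector 𝟙) and 0 (multiplicity n−1), so L has eigenvalues 0 (once) and n (multiplicity n−1). Here n = 7: eigenvalue 0 once and 7 with multiplicity 6.
Laplacian eigenvalues: [0.0, 7.0, 7.0, 7.0, 7.0, 7.0, 7.0]. Algebraic connectivity (smallest non-zero eigenvalue) = 7.0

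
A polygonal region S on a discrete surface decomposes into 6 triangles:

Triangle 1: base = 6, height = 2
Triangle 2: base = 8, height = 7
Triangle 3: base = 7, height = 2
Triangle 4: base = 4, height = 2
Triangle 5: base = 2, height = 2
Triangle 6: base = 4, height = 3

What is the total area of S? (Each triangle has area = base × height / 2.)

(1/2)×6×2 + (1/2)×8×7 + (1/2)×7×2 + (1/2)×4×2 + (1/2)×2×2 + (1/2)×4×3 = 53.0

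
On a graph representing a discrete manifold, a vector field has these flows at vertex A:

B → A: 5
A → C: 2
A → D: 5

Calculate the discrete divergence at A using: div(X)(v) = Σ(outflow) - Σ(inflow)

Divergence = sum of outgoing flows = (-5) + 2 + 5 = 2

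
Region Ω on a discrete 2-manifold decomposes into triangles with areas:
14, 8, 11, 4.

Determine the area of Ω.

14 + 8 + 11 + 4 = 37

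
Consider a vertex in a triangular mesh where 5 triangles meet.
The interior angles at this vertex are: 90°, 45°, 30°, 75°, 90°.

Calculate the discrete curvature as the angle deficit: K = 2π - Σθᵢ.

Sum of angles = 330°. K = 360° - 330° = 30° = π/6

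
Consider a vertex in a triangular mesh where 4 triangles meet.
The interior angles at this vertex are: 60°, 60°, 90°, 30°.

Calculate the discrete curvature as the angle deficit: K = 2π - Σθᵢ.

Sum of angles = 240°. K = 360° - 240° = 120°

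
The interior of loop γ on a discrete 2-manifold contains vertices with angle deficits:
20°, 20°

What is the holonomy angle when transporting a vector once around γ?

Holonomy = total enclosed curvature = 20° + 20° = 40°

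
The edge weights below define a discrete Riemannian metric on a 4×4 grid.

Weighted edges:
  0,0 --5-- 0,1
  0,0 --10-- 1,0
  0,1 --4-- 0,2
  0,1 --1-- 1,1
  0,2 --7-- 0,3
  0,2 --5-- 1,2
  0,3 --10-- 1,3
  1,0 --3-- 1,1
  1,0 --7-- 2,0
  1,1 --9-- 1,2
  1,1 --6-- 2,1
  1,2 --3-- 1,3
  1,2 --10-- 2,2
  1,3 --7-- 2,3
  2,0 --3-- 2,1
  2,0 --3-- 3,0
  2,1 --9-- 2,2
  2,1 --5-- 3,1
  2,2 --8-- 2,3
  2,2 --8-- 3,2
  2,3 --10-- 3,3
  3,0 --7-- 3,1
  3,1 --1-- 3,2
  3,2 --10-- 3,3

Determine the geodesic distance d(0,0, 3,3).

Shortest path: 0,0 → 0,1 → 1,1 → 2,1 → 3,1 → 3,2 → 3,3, total weight = 28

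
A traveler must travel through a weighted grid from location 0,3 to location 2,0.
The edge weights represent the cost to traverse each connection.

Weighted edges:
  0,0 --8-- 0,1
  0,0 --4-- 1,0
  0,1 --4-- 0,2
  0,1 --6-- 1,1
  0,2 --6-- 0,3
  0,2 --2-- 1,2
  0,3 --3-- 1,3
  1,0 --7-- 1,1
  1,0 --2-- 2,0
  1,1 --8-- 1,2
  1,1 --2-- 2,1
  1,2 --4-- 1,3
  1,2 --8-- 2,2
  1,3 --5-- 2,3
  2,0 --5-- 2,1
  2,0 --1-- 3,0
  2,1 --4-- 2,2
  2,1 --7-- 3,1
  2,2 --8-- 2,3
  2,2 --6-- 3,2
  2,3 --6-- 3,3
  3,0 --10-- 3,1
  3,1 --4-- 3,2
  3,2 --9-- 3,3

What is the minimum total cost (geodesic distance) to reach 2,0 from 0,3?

Shortest path: 0,3 → 1,3 → 1,2 → 1,1 → 2,1 → 2,0, total weight = 22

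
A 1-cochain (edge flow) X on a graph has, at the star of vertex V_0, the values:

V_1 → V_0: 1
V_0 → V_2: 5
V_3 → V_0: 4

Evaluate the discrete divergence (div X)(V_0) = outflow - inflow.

Divergence = sum of outgoing flows = (-1) + 5 + (-4) = 0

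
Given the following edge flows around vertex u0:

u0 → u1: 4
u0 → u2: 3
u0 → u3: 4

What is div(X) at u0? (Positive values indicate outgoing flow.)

Divergence = sum of outgoing flows = 4 + 3 + 4 = 11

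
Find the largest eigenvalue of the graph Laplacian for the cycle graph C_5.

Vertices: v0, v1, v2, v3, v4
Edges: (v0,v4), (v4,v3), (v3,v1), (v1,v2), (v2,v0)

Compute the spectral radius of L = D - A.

The cycle graph C_n has Laplacian eigenvalues λ_k = 2 − 2cos(2πk/n), k = 0, 1, …, n−1. Here n = 5:
k=0: 2 − 2cos(0) = 0.0; k=1: 2 − 2cos(2π/5) = 1.382; k=2: 2 − 2cos(4π/5) = 3.618; k=3: 2 − 2cos(6π/5) = 3.618; k=4: 2 − 2cos(8π/5) = 1.382.
Laplacian eigenvalues: [0.0, 1.382, 1.382, 3.618, 3.618]. Largest eigenvalue (spectral radius) = 3.618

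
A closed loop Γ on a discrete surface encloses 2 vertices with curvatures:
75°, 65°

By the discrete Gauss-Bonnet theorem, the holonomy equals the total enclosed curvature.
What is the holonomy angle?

Holonomy = total enclosed curvature = 75° + 65° = 140°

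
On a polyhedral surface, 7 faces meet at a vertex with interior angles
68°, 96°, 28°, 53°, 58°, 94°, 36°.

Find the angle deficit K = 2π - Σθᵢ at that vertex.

Sum of angles = 433°. K = 360° - 433° = -73° = -73π/180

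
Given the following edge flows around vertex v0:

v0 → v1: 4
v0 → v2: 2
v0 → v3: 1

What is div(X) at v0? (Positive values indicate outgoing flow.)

Divergence = sum of outgoing flows = 4 + 2 + 1 = 7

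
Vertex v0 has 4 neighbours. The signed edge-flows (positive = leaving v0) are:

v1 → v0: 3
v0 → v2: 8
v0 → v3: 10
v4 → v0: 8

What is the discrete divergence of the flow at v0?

Divergence = sum of outgoing flows = (-3) + 8 + 10 + (-8) = 7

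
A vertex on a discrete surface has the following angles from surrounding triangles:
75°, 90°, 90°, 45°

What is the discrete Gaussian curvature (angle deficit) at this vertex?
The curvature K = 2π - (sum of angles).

Sum of angles = 300°. K = 360° - 300° = 60°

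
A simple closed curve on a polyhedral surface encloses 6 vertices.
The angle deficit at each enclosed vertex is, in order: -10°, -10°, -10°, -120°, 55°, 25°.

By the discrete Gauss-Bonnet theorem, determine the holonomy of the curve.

Holonomy = total enclosed curvature = (-10°) + (-10°) + (-10°) + (-120°) + 55° + 25° = -70°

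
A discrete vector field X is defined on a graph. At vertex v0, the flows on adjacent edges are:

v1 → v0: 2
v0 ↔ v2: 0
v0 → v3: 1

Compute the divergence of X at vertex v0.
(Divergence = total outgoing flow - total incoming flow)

Divergence = sum of outgoing flows = (-2) + 0 + 1 = -1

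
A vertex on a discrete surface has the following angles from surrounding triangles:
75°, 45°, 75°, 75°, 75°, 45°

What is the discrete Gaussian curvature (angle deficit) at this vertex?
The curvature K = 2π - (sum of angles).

Sum of angles = 390°. K = 360° - 390° = -30°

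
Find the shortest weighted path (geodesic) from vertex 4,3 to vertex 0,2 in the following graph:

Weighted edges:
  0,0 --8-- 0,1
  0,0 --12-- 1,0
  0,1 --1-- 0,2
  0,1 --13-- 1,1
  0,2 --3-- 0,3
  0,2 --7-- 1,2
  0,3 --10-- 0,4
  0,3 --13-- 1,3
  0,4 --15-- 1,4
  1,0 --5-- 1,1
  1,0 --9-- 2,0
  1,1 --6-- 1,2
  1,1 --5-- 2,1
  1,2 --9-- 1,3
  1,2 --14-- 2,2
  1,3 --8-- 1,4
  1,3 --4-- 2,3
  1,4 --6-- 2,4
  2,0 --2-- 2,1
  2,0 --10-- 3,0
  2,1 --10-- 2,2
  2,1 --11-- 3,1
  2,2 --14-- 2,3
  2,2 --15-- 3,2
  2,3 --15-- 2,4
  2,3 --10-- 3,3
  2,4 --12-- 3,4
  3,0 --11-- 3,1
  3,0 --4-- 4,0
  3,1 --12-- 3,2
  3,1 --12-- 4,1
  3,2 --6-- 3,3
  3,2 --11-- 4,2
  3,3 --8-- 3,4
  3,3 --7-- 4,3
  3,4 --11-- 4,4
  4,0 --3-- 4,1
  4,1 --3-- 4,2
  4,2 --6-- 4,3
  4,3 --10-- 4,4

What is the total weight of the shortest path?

Shortest path: 4,3 → 3,3 → 2,3 → 1,3 → 1,2 → 0,2, total weight = 37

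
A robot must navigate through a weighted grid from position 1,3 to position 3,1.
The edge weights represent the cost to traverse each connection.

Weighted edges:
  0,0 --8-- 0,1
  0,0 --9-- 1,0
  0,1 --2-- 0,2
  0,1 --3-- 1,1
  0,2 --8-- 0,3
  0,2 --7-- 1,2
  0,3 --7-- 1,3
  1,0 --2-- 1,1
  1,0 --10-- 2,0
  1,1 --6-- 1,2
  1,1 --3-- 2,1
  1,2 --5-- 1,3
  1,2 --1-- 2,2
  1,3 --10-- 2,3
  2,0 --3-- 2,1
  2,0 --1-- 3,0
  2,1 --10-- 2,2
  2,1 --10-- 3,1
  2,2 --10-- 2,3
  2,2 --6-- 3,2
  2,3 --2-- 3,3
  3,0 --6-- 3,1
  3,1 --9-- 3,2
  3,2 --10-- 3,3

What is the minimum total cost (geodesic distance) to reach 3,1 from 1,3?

Shortest path: 1,3 → 1,2 → 2,2 → 3,2 → 3,1, total weight = 21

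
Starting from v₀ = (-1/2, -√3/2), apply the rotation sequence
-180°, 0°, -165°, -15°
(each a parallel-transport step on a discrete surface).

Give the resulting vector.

Total rotation: (-180°) + 0° + (-165°) + (-15°) = -360° ≡ 0° (mod 360°). Final vector: (-0.5000, -0.8660)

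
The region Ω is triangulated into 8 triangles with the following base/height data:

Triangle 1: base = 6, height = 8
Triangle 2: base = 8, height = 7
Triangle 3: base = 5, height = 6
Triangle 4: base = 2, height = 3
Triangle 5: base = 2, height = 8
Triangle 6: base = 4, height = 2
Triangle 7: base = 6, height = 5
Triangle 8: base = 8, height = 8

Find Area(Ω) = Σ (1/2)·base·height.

(1/2)×6×8 + (1/2)×8×7 + (1/2)×5×6 + (1/2)×2×3 + (1/2)×2×8 + (1/2)×4×2 + (1/2)×6×5 + (1/2)×8×8 = 129.0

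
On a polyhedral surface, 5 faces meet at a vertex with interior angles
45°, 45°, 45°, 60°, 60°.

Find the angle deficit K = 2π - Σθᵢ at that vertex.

Sum of angles = 255°. K = 360° - 255° = 105°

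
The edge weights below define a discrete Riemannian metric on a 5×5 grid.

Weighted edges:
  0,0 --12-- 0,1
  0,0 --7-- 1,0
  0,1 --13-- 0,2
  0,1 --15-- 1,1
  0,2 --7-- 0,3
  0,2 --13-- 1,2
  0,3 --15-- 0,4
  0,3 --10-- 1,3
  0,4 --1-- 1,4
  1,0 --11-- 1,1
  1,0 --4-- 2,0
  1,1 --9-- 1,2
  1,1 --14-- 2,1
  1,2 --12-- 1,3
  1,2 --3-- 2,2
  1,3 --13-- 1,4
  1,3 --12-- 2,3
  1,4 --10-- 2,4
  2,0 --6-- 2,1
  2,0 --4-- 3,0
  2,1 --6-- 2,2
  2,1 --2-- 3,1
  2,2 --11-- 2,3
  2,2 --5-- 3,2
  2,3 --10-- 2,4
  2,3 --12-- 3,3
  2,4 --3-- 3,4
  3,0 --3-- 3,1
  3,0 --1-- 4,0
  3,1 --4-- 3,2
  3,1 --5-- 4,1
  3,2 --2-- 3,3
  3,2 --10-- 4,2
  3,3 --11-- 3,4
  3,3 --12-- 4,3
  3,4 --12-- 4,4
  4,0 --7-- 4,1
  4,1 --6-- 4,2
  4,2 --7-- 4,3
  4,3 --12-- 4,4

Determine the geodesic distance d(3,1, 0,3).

Shortest path: 3,1 → 2,1 → 2,2 → 1,2 → 0,2 → 0,3, total weight = 31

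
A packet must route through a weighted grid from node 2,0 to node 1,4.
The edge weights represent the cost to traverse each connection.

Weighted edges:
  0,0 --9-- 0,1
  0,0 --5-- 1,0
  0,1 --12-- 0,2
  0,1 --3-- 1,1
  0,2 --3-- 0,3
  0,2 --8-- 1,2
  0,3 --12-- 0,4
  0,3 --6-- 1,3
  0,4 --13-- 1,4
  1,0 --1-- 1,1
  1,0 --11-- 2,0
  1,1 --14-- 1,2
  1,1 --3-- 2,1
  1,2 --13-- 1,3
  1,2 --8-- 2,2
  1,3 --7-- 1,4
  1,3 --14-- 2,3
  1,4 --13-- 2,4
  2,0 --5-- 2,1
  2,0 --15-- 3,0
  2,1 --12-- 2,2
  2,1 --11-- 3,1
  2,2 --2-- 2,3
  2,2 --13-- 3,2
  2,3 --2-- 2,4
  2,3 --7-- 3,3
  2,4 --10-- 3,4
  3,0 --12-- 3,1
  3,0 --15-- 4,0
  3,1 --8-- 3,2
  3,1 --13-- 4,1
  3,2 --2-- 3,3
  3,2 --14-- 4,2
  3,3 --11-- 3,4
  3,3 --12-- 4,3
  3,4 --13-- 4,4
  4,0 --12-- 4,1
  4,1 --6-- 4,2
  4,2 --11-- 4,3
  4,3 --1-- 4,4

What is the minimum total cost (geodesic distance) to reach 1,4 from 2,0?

Shortest path: 2,0 → 2,1 → 2,2 → 2,3 → 2,4 → 1,4, total weight = 34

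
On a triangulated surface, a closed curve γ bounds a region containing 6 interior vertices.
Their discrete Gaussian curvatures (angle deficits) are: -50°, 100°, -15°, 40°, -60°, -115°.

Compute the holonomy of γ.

Holonomy = total enclosed curvature = (-50°) + 100° + (-15°) + 40° + (-60°) + (-115°) = -100°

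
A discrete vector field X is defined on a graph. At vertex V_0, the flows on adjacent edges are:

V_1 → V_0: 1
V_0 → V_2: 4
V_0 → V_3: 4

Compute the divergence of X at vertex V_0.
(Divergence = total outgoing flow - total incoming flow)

Divergence = sum of outgoing flows = (-1) + 4 + 4 = 7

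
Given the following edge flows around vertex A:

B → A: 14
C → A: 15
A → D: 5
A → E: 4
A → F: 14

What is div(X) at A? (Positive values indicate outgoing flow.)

Divergence = sum of outgoing flows = (-14) + (-15) + 5 + 4 + 14 = -6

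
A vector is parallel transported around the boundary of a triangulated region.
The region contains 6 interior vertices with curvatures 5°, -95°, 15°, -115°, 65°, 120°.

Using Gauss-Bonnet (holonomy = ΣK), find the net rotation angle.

Holonomy = total enclosed curvature = 5° + (-95°) + 15° + (-115°) + 65° + 120° = -5°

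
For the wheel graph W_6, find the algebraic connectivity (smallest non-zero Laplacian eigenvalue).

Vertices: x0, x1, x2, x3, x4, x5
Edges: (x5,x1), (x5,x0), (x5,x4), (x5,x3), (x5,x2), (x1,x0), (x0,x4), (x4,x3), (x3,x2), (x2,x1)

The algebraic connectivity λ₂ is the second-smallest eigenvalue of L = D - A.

The wheel W_6 is the join K_1 ∨ C_5 (a hub joined to every vertex of a cycle of length 5). For a join G ∨ H (G on p vertices, H on q vertices) the Laplacian spectrum is 0, p+q, the eigenvalues of L(G) other than one 0 each shifted by +q, and the eigenvalues of L(H) other than one 0 each shifted by +p. With G = K_1 (p = 1, nothing left after dropping its 0) and H = C_5 (q = 5, eigenvalues 2 − 2cos(2πk/5), k = 0, …, 4; drop k = 0), the spectrum of W_6 is 0, 6, and 1 + (2 − 2cos(2πk/5)) = 3 − 2cos(2πk/5) for k = 1, …, 4:
k=1: 3 − 2cos(2π/5) = 2.382; k=2: 3 − 2cos(4π/5) = 4.618; k=3: 3 − 2cos(6π/5) = 4.618; k=4: 3 − 2cos(8π/5) = 2.382.
Laplacian eigenvalues: [0.0, 2.382, 2.382, 4.618, 4.618, 6.0]. Algebraic connectivity (smallest non-zero eigenvalue) = 2.382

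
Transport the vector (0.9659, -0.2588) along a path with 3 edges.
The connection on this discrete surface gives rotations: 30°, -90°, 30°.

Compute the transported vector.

Total rotation: 30° + (-90°) + 30° = -30°. Final vector: (0.7071, -0.7071)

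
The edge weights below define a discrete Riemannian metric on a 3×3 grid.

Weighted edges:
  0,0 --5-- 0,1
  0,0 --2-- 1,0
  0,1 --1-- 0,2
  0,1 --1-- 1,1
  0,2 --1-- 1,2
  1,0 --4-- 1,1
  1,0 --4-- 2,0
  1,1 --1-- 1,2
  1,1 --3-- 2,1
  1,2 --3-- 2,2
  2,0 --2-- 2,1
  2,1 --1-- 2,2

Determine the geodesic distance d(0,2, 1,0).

Shortest path: 0,2 → 0,1 → 1,1 → 1,0, total weight = 6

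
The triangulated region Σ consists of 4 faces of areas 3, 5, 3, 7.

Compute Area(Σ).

3 + 5 + 3 + 7 = 18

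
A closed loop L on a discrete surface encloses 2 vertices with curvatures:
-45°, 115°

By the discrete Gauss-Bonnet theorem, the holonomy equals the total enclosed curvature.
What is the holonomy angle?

Holonomy = total enclosed curvature = (-45°) + 115° = 70°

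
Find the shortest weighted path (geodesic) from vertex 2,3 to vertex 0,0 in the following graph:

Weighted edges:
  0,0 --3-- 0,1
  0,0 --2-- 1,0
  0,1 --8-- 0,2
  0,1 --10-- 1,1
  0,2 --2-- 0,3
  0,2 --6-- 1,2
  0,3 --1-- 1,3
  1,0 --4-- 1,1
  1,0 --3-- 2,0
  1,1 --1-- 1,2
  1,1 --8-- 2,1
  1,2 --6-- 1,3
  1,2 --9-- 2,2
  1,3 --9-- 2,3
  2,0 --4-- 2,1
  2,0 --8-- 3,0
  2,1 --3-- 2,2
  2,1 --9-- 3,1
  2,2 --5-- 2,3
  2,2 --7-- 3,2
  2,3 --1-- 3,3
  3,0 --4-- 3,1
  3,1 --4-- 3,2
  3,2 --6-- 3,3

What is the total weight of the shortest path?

Shortest path: 2,3 → 2,2 → 2,1 → 2,0 → 1,0 → 0,0, total weight = 17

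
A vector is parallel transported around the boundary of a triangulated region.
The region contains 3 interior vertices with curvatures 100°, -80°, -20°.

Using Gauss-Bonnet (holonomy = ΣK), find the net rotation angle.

Holonomy = total enclosed curvature = 100° + (-80°) + (-20°) = 0°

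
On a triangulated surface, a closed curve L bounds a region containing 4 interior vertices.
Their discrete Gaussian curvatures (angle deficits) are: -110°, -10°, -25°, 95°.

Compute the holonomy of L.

Holonomy = total enclosed curvature = (-110°) + (-10°) + (-25°) + 95° = -50°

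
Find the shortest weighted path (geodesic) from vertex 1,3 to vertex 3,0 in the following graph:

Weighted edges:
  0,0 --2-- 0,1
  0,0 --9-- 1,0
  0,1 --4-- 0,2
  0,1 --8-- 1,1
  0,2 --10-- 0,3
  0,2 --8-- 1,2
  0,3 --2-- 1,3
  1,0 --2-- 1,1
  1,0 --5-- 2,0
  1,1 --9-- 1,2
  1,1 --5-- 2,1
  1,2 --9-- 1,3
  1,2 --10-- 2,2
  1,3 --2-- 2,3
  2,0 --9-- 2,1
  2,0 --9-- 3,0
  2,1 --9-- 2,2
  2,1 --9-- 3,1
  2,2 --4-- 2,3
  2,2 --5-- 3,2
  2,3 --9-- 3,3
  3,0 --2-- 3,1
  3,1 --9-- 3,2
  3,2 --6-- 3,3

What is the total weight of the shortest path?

Shortest path: 1,3 → 2,3 → 2,2 → 3,2 → 3,1 → 3,0, total weight = 22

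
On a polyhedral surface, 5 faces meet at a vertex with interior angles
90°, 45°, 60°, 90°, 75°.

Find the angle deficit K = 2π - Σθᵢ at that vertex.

Sum of angles = 360°. K = 360° - 360° = 0°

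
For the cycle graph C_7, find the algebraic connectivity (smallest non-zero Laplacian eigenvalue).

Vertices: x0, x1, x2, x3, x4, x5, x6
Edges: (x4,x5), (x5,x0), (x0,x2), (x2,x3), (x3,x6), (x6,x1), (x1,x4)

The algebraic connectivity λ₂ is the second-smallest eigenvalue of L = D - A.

The cycle graph C_n has Laplacian eigenvalues λ_k = 2 − 2cos(2πk/n), k = 0, 1, …, n−1. Here n = 7:
k=0: 2 − 2cos(0) = 0.0; k=1: 2 − 2cos(2π/7) = 0.753; k=2: 2 − 2cos(4π/7) = 2.445; k=3: 2 − 2cos(6π/7) = 3.8019; k=4: 2 − 2cos(8π/7) = 3.8019; k=5: 2 − 2cos(10π/7) = 2.445; k=6: 2 − 2cos(12π/7) = 0.753.
Laplacian eigenvalues: [0.0, 0.753, 0.753, 2.445, 2.445, 3.8019, 3.8019]. Algebraic connectivity (smallest non-zero eigenvalue) = 0.753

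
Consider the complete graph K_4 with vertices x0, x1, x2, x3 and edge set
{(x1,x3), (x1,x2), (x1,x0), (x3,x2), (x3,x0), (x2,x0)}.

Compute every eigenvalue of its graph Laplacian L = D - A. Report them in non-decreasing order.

For the complete graph K_n, L = nI − J (J = all-ones matrix). J has eigenvalues n (once, eigenvector 𝟙) and 0 (multiplicity n−1), so L has eigenvalues 0 (once) and n (multiplicity n−1). Here n = 4: eigenvalue 0 once and 4 with multiplicity 3.
Laplacian eigenvalues (increasing order): [0.0, 4.0, 4.0, 4.0]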